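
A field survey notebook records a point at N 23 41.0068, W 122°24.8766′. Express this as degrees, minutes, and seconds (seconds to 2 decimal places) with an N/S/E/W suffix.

Latitude: fractional minutes 0.00680 × 60 = 0.4080″
λ: 24.87660′ → 24′ and 0.87660 × 60 = 52.5960″

23°41′0.41″ N, 122°24′52.60″ W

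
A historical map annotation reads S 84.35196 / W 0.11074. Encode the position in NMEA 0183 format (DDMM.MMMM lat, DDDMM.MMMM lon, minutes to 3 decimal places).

8421.118,S / 00006.644,W

φ: 84° + 0.351960 × 60 = 84° 21.11760′
Lon: fractional part 0.110740 → 6.64440 minutes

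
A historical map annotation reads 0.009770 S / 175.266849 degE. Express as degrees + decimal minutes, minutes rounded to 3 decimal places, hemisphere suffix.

0° 0.586′ S, 175° 16.011′ E

Lat: 0° + 0.009770 × 60 = 0° 0.58620′
Longitude: 175° + 0.266849 × 60 = 175° 16.01094′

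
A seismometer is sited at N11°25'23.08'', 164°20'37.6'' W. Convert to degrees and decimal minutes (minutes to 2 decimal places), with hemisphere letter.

11° 25.38′ N, 164° 20.63′ W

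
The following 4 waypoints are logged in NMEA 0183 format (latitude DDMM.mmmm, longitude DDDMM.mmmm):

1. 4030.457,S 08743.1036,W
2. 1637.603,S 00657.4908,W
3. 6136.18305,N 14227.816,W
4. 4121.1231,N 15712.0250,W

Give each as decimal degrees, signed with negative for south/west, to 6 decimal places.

1. -40.507617, -87.718393
2. -16.626717, -6.958180
3. 61.603051, -142.463600
4. 41.352052, -157.200417

Point 1:
  Lat: degrees = first 2 digits = 40, minutes = 30.457; 40 + 30.457/60 = 40.5076167
  S ⇒ negate
  Lon: split at 3 digits → 087° and 43.1036′; 87 + 43.1036/60 = 87.7183933
  W → negative
Point 2:
  Latitude: split at 2 digits → 16° and 37.603′; 16 + 37.603/60 = 16.6267167
  S ⇒ negate
  λ: split at 3 digits → 006° and 57.4908′; 6 + 57.4908/60 = 6.9581800
  W ⇒ negate
Point 3:
  Latitude: split at 2 digits → 61° and 36.18305′; 61 + 36.18305/60 = 61.6030508
  N → positive
  Lon: degrees = first 3 digits = 142, minutes = 27.816; 142 + 27.816/60 = 142.4636000
  W → negative
Point 4:
  Latitude: split at 2 digits → 41° and 21.1231′; 41 + 21.1231/60 = 41.3520517
  N → positive
  Lon: split at 3 digits → 157° and 12.025′; 157 + 12.025/60 = 157.2004167
  W → negative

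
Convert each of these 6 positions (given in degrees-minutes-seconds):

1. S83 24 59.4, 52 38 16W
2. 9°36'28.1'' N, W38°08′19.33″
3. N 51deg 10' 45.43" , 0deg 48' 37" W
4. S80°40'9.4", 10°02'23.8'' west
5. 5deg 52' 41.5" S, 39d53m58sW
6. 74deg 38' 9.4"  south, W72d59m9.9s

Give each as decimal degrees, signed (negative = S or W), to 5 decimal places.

1. -83.41650, -52.63778
2. 9.60781, -38.13870
3. 51.17929, -0.81028
4. -80.66928, -10.03994
5. -5.87819, -39.89944
6. -74.63594, -72.98608

Point 1:
  Latitude: 83 + 24/60 + 59.4/3600 = 83.416500
  S → negative
  Lon: 52 + 38/60 + 16/3600 = 52.637778
  W → negative
Point 2:
  Latitude: 9° + 36/60 + 28.1/3600 = 9 + 0.600000 + 0.007806 = 9.607806
  N → positive
  Lon: 8′ + 19.33″ = 8.32217′; 38 + 8.32217/60 = 38.138703
  W ⇒ negate
Point 3:
  Latitude: 51° + 10/60 + 45.43/3600 = 51 + 0.166667 + 0.012619 = 51.179286
  N ⇒ keep positive
  Longitude: 48′ + 37″ = 48.61667′; 0 + 48.61667/60 = 0.810278
  hemisphere W, so the sign is −
Point 4:
  Latitude: 40′ + 9.4″ = 40.15667′; 80 + 40.15667/60 = 80.669278
  S → negative
  Longitude: 10° + 2/60 + 23.8/3600 = 10 + 0.033333 + 0.006611 = 10.039944
  W → negative
Point 5:
  Lat: 52′ + 41.5″ = 52.69167′; 5 + 52.69167/60 = 5.878194
  S ⇒ negate
  Lon: 53′ + 58″ = 53.96667′; 39 + 53.96667/60 = 39.899444
  hemisphere W, so the sign is −
Point 6:
  Lat: 38′ + 9.4″ = 38.15667′; 74 + 38.15667/60 = 74.635944
  hemisphere S, so the sign is −
  λ: 72° + 59/60 + 9.9/3600 = 72 + 0.983333 + 0.002750 = 72.986083
  W → negative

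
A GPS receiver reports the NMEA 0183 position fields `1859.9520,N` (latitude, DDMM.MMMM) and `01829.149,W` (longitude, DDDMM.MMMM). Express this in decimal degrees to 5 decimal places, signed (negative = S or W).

18.99920, -18.48582

Latitude: degrees = first 2 digits = 18, minutes = 59.952; 18 + 59.952/60 = 18.999200
N ⇒ keep positive
λ: split at 3 digits → 018° and 29.149′; 18 + 29.149/60 = 18.485817
hemisphere W, so the sign is −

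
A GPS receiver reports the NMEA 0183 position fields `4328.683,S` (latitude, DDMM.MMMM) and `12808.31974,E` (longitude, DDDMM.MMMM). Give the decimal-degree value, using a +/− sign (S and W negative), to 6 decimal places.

-43.478050, 128.138662

Lat: split at 2 digits → 43° and 28.683′; 43 + 28.683/60 = 43.4780500
hemisphere S, so the sign is −
Longitude: degrees = first 3 digits = 128, minutes = 8.31974; 128 + 8.31974/60 = 128.1386623
E → positive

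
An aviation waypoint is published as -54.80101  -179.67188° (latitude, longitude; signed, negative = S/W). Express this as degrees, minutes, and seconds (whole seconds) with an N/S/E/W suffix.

54°48′4″ S, 179°40′19″ W

Latitude is negative → S; |value| = 54.801010
φ: 0.801010 × 60 = 48.06060′ → 48′, remainder × 60 = 3.64″
Longitude is negative → W; |value| = 179.671880
Lon: 0.671880° → 40.31280′; 0.31280 × 60 = 18.77″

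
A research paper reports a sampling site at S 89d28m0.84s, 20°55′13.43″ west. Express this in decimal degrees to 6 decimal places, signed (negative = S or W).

-89.466900, -20.920397

Lat: 89° + 28/60 + 0.84/3600 = 89 + 0.466667 + 0.000233 = 89.4669000
hemisphere S, so the sign is −
Lon: 20 + 55/60 + 13.43/3600 = 20.9203972
W → negative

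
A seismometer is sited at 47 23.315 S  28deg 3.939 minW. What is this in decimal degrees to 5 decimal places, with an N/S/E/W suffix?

47.38858° S, 28.06565° W

Latitude: 47 + 23.315/60 = 47.388583
Lon: 3.939′ = 0.065650°; total 28.065650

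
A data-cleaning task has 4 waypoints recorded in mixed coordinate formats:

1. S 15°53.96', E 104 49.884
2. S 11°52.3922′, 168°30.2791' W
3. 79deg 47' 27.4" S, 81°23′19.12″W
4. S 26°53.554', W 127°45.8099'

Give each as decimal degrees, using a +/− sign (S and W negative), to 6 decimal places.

1. -15.899333, 104.831400
2. -11.873203, -168.504652
3. -79.790944, -81.388644
4. -26.892567, -127.763498

Point 1:
  Latitude: 53.96′ = 0.899333°; total 15.8993333
  hemisphere S, so the sign is −
  λ: 49.884′ = 0.831400°; total 104.8314000
  E → positive
Point 2:
  Latitude: 52.3922′ = 0.873203°; total 11.8732033
  S → negative
  λ: 168 + 30.2791/60 = 168.5046517
  W → negative
Point 3:
  Latitude: 47′ + 27.4″ = 47.45667′; 79 + 47.45667/60 = 79.7909444
  hemisphere S, so the sign is −
  Lon: 81° + 23/60 + 19.12/3600 = 81 + 0.383333 + 0.005311 = 81.3886444
  hemisphere W, so the sign is −
Point 4:
  φ: 53.554′ = 0.892567°; total 26.8925667
  S → negative
  Longitude: 45.8099′ = 0.763498°; total 127.7634983
  W → negative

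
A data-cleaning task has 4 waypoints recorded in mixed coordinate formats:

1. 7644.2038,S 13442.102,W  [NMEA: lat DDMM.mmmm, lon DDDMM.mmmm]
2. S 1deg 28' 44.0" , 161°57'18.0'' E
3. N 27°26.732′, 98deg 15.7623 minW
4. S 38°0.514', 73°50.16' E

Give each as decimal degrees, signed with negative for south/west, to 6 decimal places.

Point 1:
  Lat: degrees = first 2 digits = 76, minutes = 44.2038; 76 + 44.2038/60 = 76.7367300
  S ⇒ negate
  Lon: degrees = first 3 digits = 134, minutes = 42.102; 134 + 42.102/60 = 134.7017000
  W → negative
Point 2:
  Lat: 1 + 28/60 + 44/3600 = 1.4788889
  S ⇒ negate
  Lon: 57′ + 18″ = 57.30000′; 161 + 57.30000/60 = 161.9550000
  E → positive
Point 3:
  Lat: 27 + 26.732/60 = 27.4455333
  N ⇒ keep positive
  Longitude: 15.7623′ = 0.262705°; total 98.2627050
  W → negative
Point 4:
  Latitude: 0.514′ = 0.008567°; total 38.0085667
  S → negative
  Lon: 73 + 50.16/60 = 73.8360000
  E → positive

1. -76.736730, -134.701700
2. -1.478889, 161.955000
3. 27.445533, -98.262705
4. -38.008567, 73.836000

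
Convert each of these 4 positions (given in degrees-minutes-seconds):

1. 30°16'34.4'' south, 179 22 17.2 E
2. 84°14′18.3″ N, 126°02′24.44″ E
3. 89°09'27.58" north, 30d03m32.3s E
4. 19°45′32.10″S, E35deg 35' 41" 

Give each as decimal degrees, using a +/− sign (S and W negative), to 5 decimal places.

1. -30.27622, 179.37144
2. 84.23842, 126.04012
3. 89.15766, 30.05897
4. -19.75892, 35.59472

Point 1:
  Latitude: 30° + 16/60 + 34.4/3600 = 30 + 0.266667 + 0.009556 = 30.276222
  hemisphere S, so the sign is −
  λ: 179 + 22/60 + 17.2/3600 = 179.371444
  E → positive
Point 2:
  Lat: 84 + 14/60 + 18.3/3600 = 84.238417
  N ⇒ keep positive
  λ: 126° + 2/60 + 24.44/3600 = 126 + 0.033333 + 0.006789 = 126.040122
  E ⇒ keep positive
Point 3:
  φ: 9′ + 27.58″ = 9.45967′; 89 + 9.45967/60 = 89.157661
  N ⇒ keep positive
  Lon: 30° + 3/60 + 32.3/3600 = 30 + 0.050000 + 0.008972 = 30.058972
  E ⇒ keep positive
Point 4:
  φ: 19 + 45/60 + 32.1/3600 = 19.758917
  S ⇒ negate
  λ: 35 + 35/60 + 41/3600 = 35.594722
  E ⇒ keep positive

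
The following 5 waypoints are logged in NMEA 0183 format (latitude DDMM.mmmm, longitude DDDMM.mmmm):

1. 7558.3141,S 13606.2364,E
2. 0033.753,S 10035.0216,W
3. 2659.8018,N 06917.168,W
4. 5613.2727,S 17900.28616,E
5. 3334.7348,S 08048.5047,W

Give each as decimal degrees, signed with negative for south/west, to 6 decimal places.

1. -75.971902, 136.103940
2. -0.562550, -100.583693
3. 26.996697, -69.286133
4. -56.221212, 179.004769
5. -33.578913, -80.808412

Point 1:
  Latitude: split at 2 digits → 75° and 58.3141′; 75 + 58.3141/60 = 75.9719017
  hemisphere S, so the sign is −
  λ: degrees = first 3 digits = 136, minutes = 6.2364; 136 + 6.2364/60 = 136.1039400
  E → positive
Point 2:
  φ: split at 2 digits → 00° and 33.753′; 0 + 33.753/60 = 0.5625500
  S ⇒ negate
  λ: degrees = first 3 digits = 100, minutes = 35.0216; 100 + 35.0216/60 = 100.5836933
  W → negative
Point 3:
  Lat: split at 2 digits → 26° and 59.8018′; 26 + 59.8018/60 = 26.9966967
  N → positive
  λ: split at 3 digits → 069° and 17.168′; 69 + 17.168/60 = 69.2861333
  W → negative
Point 4:
  φ: split at 2 digits → 56° and 13.2727′; 56 + 13.2727/60 = 56.2212117
  hemisphere S, so the sign is −
  λ: split at 3 digits → 179° and 0.28616′; 179 + 0.28616/60 = 179.0047693
  E → positive
Point 5:
  Lat: split at 2 digits → 33° and 34.7348′; 33 + 34.7348/60 = 33.5789133
  S → negative
  Lon: split at 3 digits → 080° and 48.5047′; 80 + 48.5047/60 = 80.8084117
  W ⇒ negate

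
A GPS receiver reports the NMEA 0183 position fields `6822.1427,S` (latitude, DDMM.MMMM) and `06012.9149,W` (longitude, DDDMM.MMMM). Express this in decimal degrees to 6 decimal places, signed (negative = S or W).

-68.369045, -60.215248

Lat: degrees = first 2 digits = 68, minutes = 22.1427; 68 + 22.1427/60 = 68.3690450
hemisphere S, so the sign is −
Longitude: split at 3 digits → 060° and 12.9149′; 60 + 12.9149/60 = 60.2152483
hemisphere W, so the sign is −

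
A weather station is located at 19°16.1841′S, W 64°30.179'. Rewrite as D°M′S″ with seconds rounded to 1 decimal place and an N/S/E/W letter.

19°16′11.0″ S, 64°30′10.7″ W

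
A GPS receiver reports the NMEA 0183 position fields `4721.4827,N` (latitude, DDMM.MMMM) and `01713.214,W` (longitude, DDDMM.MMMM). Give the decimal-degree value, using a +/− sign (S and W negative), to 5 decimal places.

47.35805, -17.22023

φ: degrees = first 2 digits = 47, minutes = 21.4827; 47 + 21.4827/60 = 47.358045
N ⇒ keep positive
Lon: split at 3 digits → 017° and 13.214′; 17 + 13.214/60 = 17.220233
W ⇒ negate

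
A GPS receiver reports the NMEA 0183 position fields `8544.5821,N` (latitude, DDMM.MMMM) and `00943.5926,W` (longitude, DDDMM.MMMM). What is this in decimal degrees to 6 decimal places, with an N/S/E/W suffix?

85.743035° N, 9.726543° W

Lat: degrees = first 2 digits = 85, minutes = 44.5821; 85 + 44.5821/60 = 85.7430350
λ: degrees = first 3 digits = 9, minutes = 43.5926; 9 + 43.5926/60 = 9.7265433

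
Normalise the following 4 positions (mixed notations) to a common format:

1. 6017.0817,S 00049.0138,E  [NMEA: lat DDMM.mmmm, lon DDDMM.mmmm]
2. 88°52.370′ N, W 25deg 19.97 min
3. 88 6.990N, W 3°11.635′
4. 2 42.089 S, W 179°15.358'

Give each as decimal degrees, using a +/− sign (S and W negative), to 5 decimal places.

Point 1:
  Lat: degrees = first 2 digits = 60, minutes = 17.0817; 60 + 17.0817/60 = 60.284695
  S ⇒ negate
  Lon: split at 3 digits → 000° and 49.0138′; 0 + 49.0138/60 = 0.816897
  E → positive
Point 2:
  φ: 88 + 52.37/60 = 88.872833
  N ⇒ keep positive
  Lon: 25 + 19.97/60 = 25.332833
  W ⇒ negate
Point 3:
  Latitude: 88 + 6.99/60 = 88.116500
  N ⇒ keep positive
  Longitude: 3 + 11.635/60 = 3.193917
  hemisphere W, so the sign is −
Point 4:
  Latitude: 2 + 42.089/60 = 2.701483
  hemisphere S, so the sign is −
  Longitude: 15.358′ = 0.255967°; total 179.255967
  W ⇒ negate

1. -60.28470, 0.81690
2. 88.87283, -25.33283
3. 88.11650, -3.19392
4. -2.70148, -179.25597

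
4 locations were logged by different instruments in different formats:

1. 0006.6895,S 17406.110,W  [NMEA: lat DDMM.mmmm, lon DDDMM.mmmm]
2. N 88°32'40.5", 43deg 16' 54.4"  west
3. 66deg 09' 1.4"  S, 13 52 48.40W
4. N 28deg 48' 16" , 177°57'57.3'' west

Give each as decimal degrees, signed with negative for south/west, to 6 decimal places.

Point 1:
  Latitude: degrees = first 2 digits = 0, minutes = 6.6895; 0 + 6.6895/60 = 0.1114917
  hemisphere S, so the sign is −
  Longitude: split at 3 digits → 174° and 6.11′; 174 + 6.11/60 = 174.1018333
  W → negative
Point 2:
  φ: 88 + 32/60 + 40.5/3600 = 88.5445833
  N ⇒ keep positive
  Longitude: 16′ + 54.4″ = 16.90667′; 43 + 16.90667/60 = 43.2817778
  hemisphere W, so the sign is −
Point 3:
  φ: 66° + 9/60 + 1.4/3600 = 66 + 0.150000 + 0.000389 = 66.1503889
  S → negative
  Longitude: 13 + 52/60 + 48.4/3600 = 13.8801111
  W ⇒ negate
Point 4:
  φ: 28° + 48/60 + 16/3600 = 28 + 0.800000 + 0.004444 = 28.8044444
  N ⇒ keep positive
  Lon: 177° + 57/60 + 57.3/3600 = 177 + 0.950000 + 0.015917 = 177.9659167
  W → negative

1. -0.111492, -174.101833
2. 88.544583, -43.281778
3. -66.150389, -13.880111
4. 28.804444, -177.965917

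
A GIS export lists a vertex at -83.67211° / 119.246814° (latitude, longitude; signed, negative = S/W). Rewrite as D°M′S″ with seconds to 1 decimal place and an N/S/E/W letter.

83°40′19.6″ S, 119°14′48.5″ E

Latitude is negative → S; |value| = 83.672110
φ: 0.672110° → 40.32660′; 0.32660 × 60 = 19.596″
Lon: whole degrees 119; 14.80884′ → 14′ and 48.530″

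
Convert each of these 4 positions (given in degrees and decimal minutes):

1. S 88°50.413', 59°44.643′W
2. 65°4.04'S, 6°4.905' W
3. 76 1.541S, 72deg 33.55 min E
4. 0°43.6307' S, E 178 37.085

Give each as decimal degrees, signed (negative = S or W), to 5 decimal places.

Point 1:
  Latitude: 50.413′ = 0.840217°; total 88.840217
  S → negative
  Longitude: 44.643′ = 0.744050°; total 59.744050
  hemisphere W, so the sign is −
Point 2:
  φ: 4.04′ = 0.067333°; total 65.067333
  S ⇒ negate
  Longitude: 4.905′ = 0.081750°; total 6.081750
  hemisphere W, so the sign is −
Point 3:
  Latitude: 1.541′ = 0.025683°; total 76.025683
  S ⇒ negate
  Longitude: 72 + 33.55/60 = 72.559167
  E ⇒ keep positive
Point 4:
  φ: 43.6307′ = 0.727178°; total 0.727178
  S → negative
  Lon: 178 + 37.085/60 = 178.618083
  E ⇒ keep positive

1. -88.84022, -59.74405
2. -65.06733, -6.08175
3. -76.02568, 72.55917
4. -0.72718, 178.61808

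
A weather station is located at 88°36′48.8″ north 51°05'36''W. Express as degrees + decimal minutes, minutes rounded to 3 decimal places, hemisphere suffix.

φ: seconds/60 = 0.81333; minutes = 36 + 0.81333 = 36.81333
Lon: 5 + 36/60 = 5.60000′

88° 36.813′ N, 51° 5.600′ W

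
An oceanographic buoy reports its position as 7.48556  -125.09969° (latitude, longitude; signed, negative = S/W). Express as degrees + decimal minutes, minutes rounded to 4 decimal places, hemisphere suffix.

7° 29.1336′ N, 125° 5.9814′ W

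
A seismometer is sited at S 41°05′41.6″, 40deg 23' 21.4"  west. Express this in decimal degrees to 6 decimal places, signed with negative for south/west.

-41.094889, -40.389278

Latitude: 41° + 5/60 + 41.6/3600 = 41 + 0.083333 + 0.011556 = 41.0948889
S → negative
Longitude: 40° + 23/60 + 21.4/3600 = 40 + 0.383333 + 0.005944 = 40.3892778
W ⇒ negate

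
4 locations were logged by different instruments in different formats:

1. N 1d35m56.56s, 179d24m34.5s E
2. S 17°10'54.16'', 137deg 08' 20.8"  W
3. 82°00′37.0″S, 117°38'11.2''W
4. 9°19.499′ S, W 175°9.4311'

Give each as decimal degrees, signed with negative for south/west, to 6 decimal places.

1. 1.599044, 179.409583
2. -17.181711, -137.139111
3. -82.010278, -117.636444
4. -9.324983, -175.157185

Point 1:
  Latitude: 1 + 35/60 + 56.56/3600 = 1.5990444
  N → positive
  Longitude: 179° + 24/60 + 34.5/3600 = 179 + 0.400000 + 0.009583 = 179.4095833
  E → positive
Point 2:
  Latitude: 10′ + 54.16″ = 10.90267′; 17 + 10.90267/60 = 17.1817111
  S → negative
  λ: 137 + 8/60 + 20.8/3600 = 137.1391111
  hemisphere W, so the sign is −
Point 3:
  Latitude: 82° + 0/60 + 37/3600 = 82 + 0.000000 + 0.010278 = 82.0102778
  hemisphere S, so the sign is −
  λ: 117 + 38/60 + 11.2/3600 = 117.6364444
  W ⇒ negate
Point 4:
  φ: 9 + 19.499/60 = 9.3249833
  S → negative
  λ: 9.4311′ = 0.157185°; total 175.1571850
  W ⇒ negate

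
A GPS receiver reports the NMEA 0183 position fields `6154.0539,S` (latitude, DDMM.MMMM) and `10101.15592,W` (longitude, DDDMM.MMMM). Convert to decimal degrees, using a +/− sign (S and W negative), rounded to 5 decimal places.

Lat: split at 2 digits → 61° and 54.0539′; 61 + 54.0539/60 = 61.900898
S ⇒ negate
λ: degrees = first 3 digits = 101, minutes = 1.15592; 101 + 1.15592/60 = 101.019265
W ⇒ negate

-61.90090, -101.01927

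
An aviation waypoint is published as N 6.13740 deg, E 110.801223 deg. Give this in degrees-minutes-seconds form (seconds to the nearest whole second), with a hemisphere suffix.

6°08′15″ N, 110°48′4″ E

Latitude: whole degrees 6; 8.24400′ → 8′ and 14.64″
Longitude: 0.801223 × 60 = 48.07338′ → 48′, remainder × 60 = 4.40″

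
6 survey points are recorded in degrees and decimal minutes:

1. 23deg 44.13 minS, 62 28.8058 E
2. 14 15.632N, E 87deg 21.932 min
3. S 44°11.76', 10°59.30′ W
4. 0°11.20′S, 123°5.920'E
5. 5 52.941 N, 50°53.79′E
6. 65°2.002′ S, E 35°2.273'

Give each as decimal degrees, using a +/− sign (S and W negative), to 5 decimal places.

Point 1:
  Latitude: 44.13′ = 0.735500°; total 23.735500
  S ⇒ negate
  Lon: 28.8058′ = 0.480097°; total 62.480097
  E ⇒ keep positive
Point 2:
  Lat: 14 + 15.632/60 = 14.260533
  N → positive
  Longitude: 21.932′ = 0.365533°; total 87.365533
  E → positive
Point 3:
  φ: 44 + 11.76/60 = 44.196000
  hemisphere S, so the sign is −
  Longitude: 59.3′ = 0.988333°; total 10.988333
  W ⇒ negate
Point 4:
  φ: 11.2′ = 0.186667°; total 0.186667
  S ⇒ negate
  Lon: 5.92′ = 0.098667°; total 123.098667
  E → positive
Point 5:
  Lat: 5 + 52.941/60 = 5.882350
  N → positive
  Lon: 50 + 53.79/60 = 50.896500
  E → positive
Point 6:
  φ: 65 + 2.002/60 = 65.033367
  S → negative
  Lon: 35 + 2.273/60 = 35.037883
  E ⇒ keep positive

1. -23.73550, 62.48010
2. 14.26053, 87.36553
3. -44.19600, -10.98833
4. -0.18667, 123.09867
5. 5.88235, 50.89650
6. -65.03337, 35.03788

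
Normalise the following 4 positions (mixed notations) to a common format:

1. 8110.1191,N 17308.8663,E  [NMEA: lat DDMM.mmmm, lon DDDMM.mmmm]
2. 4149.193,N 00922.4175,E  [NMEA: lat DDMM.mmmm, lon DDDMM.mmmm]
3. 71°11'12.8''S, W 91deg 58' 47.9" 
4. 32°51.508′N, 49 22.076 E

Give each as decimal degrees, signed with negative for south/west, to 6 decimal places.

1. 81.168652, 173.147772
2. 41.819883, 9.373625
3. -71.186889, -91.979972
4. 32.858467, 49.367933

Point 1:
  Latitude: split at 2 digits → 81° and 10.1191′; 81 + 10.1191/60 = 81.1686517
  N → positive
  λ: degrees = first 3 digits = 173, minutes = 8.8663; 173 + 8.8663/60 = 173.1477717
  E ⇒ keep positive
Point 2:
  Latitude: degrees = first 2 digits = 41, minutes = 49.193; 41 + 49.193/60 = 41.8198833
  N → positive
  Longitude: split at 3 digits → 009° and 22.4175′; 9 + 22.4175/60 = 9.3736250
  E ⇒ keep positive
Point 3:
  Latitude: 71 + 11/60 + 12.8/3600 = 71.1868889
  hemisphere S, so the sign is −
  Lon: 91° + 58/60 + 47.9/3600 = 91 + 0.966667 + 0.013306 = 91.9799722
  W → negative
Point 4:
  Lat: 32 + 51.508/60 = 32.8584667
  N ⇒ keep positive
  Lon: 49 + 22.076/60 = 49.3679333
  E ⇒ keep positive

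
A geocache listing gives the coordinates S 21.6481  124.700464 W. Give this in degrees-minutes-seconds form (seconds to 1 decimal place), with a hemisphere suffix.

21°38′53.2″ S, 124°42′1.7″ W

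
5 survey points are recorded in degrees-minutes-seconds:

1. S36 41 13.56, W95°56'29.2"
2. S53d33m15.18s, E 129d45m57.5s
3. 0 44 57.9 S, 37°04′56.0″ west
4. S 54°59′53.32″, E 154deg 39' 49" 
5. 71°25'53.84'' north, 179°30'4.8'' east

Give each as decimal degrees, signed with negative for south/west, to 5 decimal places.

1. -36.68710, -95.94144
2. -53.55422, 129.76597
3. -0.74942, -37.08222
4. -54.99814, 154.66361
5. 71.43162, 179.50133

Point 1:
  Latitude: 36 + 41/60 + 13.56/3600 = 36.687100
  S ⇒ negate
  λ: 95 + 56/60 + 29.2/3600 = 95.941444
  W → negative
Point 2:
  φ: 53 + 33/60 + 15.18/3600 = 53.554217
  S ⇒ negate
  Longitude: 45′ + 57.5″ = 45.95833′; 129 + 45.95833/60 = 129.765972
  E → positive
Point 3:
  φ: 44′ + 57.9″ = 44.96500′; 0 + 44.96500/60 = 0.749417
  hemisphere S, so the sign is −
  λ: 4′ + 56″ = 4.93333′; 37 + 4.93333/60 = 37.082222
  W → negative
Point 4:
  φ: 54 + 59/60 + 53.32/3600 = 54.998144
  hemisphere S, so the sign is −
  Longitude: 154 + 39/60 + 49/3600 = 154.663611
  E → positive
Point 5:
  φ: 71 + 25/60 + 53.84/3600 = 71.431622
  N → positive
  Longitude: 30′ + 4.8″ = 30.08000′; 179 + 30.08000/60 = 179.501333
  E → positive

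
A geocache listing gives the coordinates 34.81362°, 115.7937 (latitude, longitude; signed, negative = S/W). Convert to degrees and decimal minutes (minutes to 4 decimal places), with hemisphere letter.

Latitude: fractional part 0.813620 → 48.817200 minutes
λ: minutes = (115.793700 − 115) × 60 = 47.622000

34° 48.8172′ N, 115° 47.6220′ E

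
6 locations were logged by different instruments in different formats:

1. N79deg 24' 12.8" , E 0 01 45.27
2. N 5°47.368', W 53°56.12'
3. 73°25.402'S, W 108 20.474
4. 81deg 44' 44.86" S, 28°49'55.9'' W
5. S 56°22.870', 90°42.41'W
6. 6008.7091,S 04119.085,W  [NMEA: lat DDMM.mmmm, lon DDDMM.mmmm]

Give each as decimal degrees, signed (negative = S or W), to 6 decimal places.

1. 79.403556, 0.029242
2. 5.789467, -53.935333
3. -73.423367, -108.341233
4. -81.745794, -28.832194
5. -56.381167, -90.706833
6. -60.145152, -41.318083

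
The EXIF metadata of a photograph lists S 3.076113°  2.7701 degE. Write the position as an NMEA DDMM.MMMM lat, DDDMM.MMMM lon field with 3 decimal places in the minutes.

0304.567,S / 00246.206,E

Lat: minutes = (3.076113 − 3) × 60 = 4.56678
Longitude: fractional part 0.770100 → 46.20600 minutes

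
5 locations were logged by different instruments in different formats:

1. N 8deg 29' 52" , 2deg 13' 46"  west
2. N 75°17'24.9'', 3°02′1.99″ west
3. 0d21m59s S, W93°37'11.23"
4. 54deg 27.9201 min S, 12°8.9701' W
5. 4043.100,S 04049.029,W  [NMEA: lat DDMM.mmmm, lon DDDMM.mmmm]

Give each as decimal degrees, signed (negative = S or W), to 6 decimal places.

Point 1:
  Lat: 29′ + 52″ = 29.86667′; 8 + 29.86667/60 = 8.4977778
  N → positive
  Longitude: 2 + 13/60 + 46/3600 = 2.2294444
  W ⇒ negate
Point 2:
  Latitude: 75° + 17/60 + 24.9/3600 = 75 + 0.283333 + 0.006917 = 75.2902500
  N → positive
  Longitude: 2′ + 1.99″ = 2.03317′; 3 + 2.03317/60 = 3.0338861
  W → negative
Point 3:
  Latitude: 0° + 21/60 + 59/3600 = 0 + 0.350000 + 0.016389 = 0.3663889
  S → negative
  Longitude: 93 + 37/60 + 11.23/3600 = 93.6197861
  W → negative
Point 4:
  Latitude: 54 + 27.9201/60 = 54.4653350
  S → negative
  λ: 12 + 8.9701/60 = 12.1495017
  hemisphere W, so the sign is −
Point 5:
  Lat: split at 2 digits → 40° and 43.1′; 40 + 43.1/60 = 40.7183333
  hemisphere S, so the sign is −
  Lon: split at 3 digits → 040° and 49.029′; 40 + 49.029/60 = 40.8171500
  W → negative

1. 8.497778, -2.229444
2. 75.290250, -3.033886
3. -0.366389, -93.619786
4. -54.465335, -12.149502
5. -40.718333, -40.817150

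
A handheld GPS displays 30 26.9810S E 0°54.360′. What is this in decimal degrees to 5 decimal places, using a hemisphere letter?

30.44968° S, 0.90600° E

φ: 26.981′ = 0.449683°; total 30.449683
Lon: 54.36′ = 0.906000°; total 0.906000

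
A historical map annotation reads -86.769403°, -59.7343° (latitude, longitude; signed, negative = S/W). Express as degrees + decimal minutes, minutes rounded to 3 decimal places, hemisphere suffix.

86° 46.164′ S, 59° 44.058′ W

Latitude is negative → S; |value| = 86.769403
Lat: fractional part 0.769403 → 46.16418 minutes
Longitude is negative → W; |value| = 59.734300
Lon: fractional part 0.734300 → 44.05800 minutes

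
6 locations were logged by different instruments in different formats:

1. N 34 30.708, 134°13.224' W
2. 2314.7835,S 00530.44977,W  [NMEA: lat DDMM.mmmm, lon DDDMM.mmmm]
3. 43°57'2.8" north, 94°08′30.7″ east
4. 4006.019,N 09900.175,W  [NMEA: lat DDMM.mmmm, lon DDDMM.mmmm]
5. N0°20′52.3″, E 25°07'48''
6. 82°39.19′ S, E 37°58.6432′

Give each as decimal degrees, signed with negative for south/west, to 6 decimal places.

Point 1:
  φ: 30.708′ = 0.511800°; total 34.5118000
  N → positive
  Longitude: 134 + 13.224/60 = 134.2204000
  W ⇒ negate
Point 2:
  Latitude: degrees = first 2 digits = 23, minutes = 14.7835; 23 + 14.7835/60 = 23.2463917
  S ⇒ negate
  Longitude: degrees = first 3 digits = 5, minutes = 30.44977; 5 + 30.44977/60 = 5.5074962
  W → negative
Point 3:
  Lat: 43° + 57/60 + 2.8/3600 = 43 + 0.950000 + 0.000778 = 43.9507778
  N → positive
  λ: 94 + 8/60 + 30.7/3600 = 94.1418611
  E ⇒ keep positive
Point 4:
  Latitude: split at 2 digits → 40° and 6.019′; 40 + 6.019/60 = 40.1003167
  N ⇒ keep positive
  Lon: split at 3 digits → 099° and 0.175′; 99 + 0.175/60 = 99.0029167
  hemisphere W, so the sign is −
Point 5:
  Latitude: 0° + 20/60 + 52.3/3600 = 0 + 0.333333 + 0.014528 = 0.3478611
  N ⇒ keep positive
  λ: 25° + 7/60 + 48/3600 = 25 + 0.116667 + 0.013333 = 25.1300000
  E ⇒ keep positive
Point 6:
  Latitude: 39.19′ = 0.653167°; total 82.6531667
  hemisphere S, so the sign is −
  Longitude: 37 + 58.6432/60 = 37.9773867
  E ⇒ keep positive

1. 34.511800, -134.220400
2. -23.246392, -5.507496
3. 43.950778, 94.141861
4. 40.100317, -99.002917
5. 0.347861, 25.130000
6. -82.653167, 37.977387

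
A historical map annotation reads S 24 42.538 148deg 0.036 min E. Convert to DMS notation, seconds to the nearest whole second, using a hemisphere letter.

24°42′32″ S, 148°00′2″ E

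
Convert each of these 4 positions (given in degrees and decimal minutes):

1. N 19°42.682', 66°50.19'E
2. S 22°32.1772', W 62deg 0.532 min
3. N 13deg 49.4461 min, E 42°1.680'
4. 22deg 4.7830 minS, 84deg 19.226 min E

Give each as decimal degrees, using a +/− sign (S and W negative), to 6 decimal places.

1. 19.711367, 66.836500
2. -22.536287, -62.008867
3. 13.824102, 42.028000
4. -22.079717, 84.320433

Point 1:
  φ: 19 + 42.682/60 = 19.7113667
  N → positive
  λ: 50.19′ = 0.836500°; total 66.8365000
  E ⇒ keep positive
Point 2:
  Lat: 32.1772′ = 0.536287°; total 22.5362867
  S ⇒ negate
  Lon: 0.532′ = 0.008867°; total 62.0088667
  W → negative
Point 3:
  Lat: 13 + 49.4461/60 = 13.8241017
  N ⇒ keep positive
  Lon: 1.68′ = 0.028000°; total 42.0280000
  E ⇒ keep positive
Point 4:
  Lat: 4.783′ = 0.079717°; total 22.0797167
  S ⇒ negate
  λ: 84 + 19.226/60 = 84.3204333
  E → positive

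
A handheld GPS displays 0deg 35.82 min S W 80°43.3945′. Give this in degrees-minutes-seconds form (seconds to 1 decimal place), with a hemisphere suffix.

Lat: fractional minutes 0.82000 × 60 = 49.200″
Longitude: 43.39450′ → 43′ and 0.39450 × 60 = 23.670″

0°35′49.2″ S, 80°43′23.7″ W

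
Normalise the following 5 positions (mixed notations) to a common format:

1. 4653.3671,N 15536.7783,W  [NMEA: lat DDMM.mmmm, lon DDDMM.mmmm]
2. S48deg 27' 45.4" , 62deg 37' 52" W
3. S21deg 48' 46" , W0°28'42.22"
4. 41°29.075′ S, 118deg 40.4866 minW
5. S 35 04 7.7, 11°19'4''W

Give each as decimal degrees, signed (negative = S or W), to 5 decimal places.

1. 46.88945, -155.61297
2. -48.46261, -62.63111
3. -21.81278, -0.47839
4. -41.48458, -118.67478
5. -35.06881, -11.31778

Point 1:
  φ: degrees = first 2 digits = 46, minutes = 53.3671; 46 + 53.3671/60 = 46.889452
  N → positive
  λ: split at 3 digits → 155° and 36.7783′; 155 + 36.7783/60 = 155.612972
  W ⇒ negate
Point 2:
  Lat: 48° + 27/60 + 45.4/3600 = 48 + 0.450000 + 0.012611 = 48.462611
  S → negative
  Longitude: 62° + 37/60 + 52/3600 = 62 + 0.616667 + 0.014444 = 62.631111
  W → negative
Point 3:
  φ: 48′ + 46″ = 48.76667′; 21 + 48.76667/60 = 21.812778
  S → negative
  Longitude: 28′ + 42.22″ = 28.70367′; 0 + 28.70367/60 = 0.478394
  hemisphere W, so the sign is −
Point 4:
  φ: 29.075′ = 0.484583°; total 41.484583
  S → negative
  Longitude: 40.4866′ = 0.674777°; total 118.674777
  W ⇒ negate
Point 5:
  Latitude: 35 + 4/60 + 7.7/3600 = 35.068806
  hemisphere S, so the sign is −
  λ: 19′ + 4″ = 19.06667′; 11 + 19.06667/60 = 11.317778
  W → negative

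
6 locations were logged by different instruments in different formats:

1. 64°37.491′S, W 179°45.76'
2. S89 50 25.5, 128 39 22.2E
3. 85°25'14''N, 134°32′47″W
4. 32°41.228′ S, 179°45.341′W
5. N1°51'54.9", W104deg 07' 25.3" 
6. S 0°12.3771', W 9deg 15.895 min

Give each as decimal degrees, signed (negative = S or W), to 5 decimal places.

1. -64.62485, -179.76267
2. -89.84042, 128.65617
3. 85.42056, -134.54639
4. -32.68713, -179.75568
5. 1.86525, -104.12369
6. -0.20629, -9.26492

Point 1:
  Latitude: 64 + 37.491/60 = 64.624850
  hemisphere S, so the sign is −
  Lon: 45.76′ = 0.762667°; total 179.762667
  hemisphere W, so the sign is −
Point 2:
  Latitude: 89° + 50/60 + 25.5/3600 = 89 + 0.833333 + 0.007083 = 89.840417
  hemisphere S, so the sign is −
  Longitude: 128 + 39/60 + 22.2/3600 = 128.656167
  E → positive
Point 3:
  φ: 85 + 25/60 + 14/3600 = 85.420556
  N ⇒ keep positive
  Lon: 134 + 32/60 + 47/3600 = 134.546389
  W → negative
Point 4:
  Latitude: 41.228′ = 0.687133°; total 32.687133
  hemisphere S, so the sign is −
  Longitude: 45.341′ = 0.755683°; total 179.755683
  hemisphere W, so the sign is −
Point 5:
  φ: 1° + 51/60 + 54.9/3600 = 1 + 0.850000 + 0.015250 = 1.865250
  N → positive
  λ: 104 + 7/60 + 25.3/3600 = 104.123694
  W ⇒ negate
Point 6:
  φ: 12.3771′ = 0.206285°; total 0.206285
  S ⇒ negate
  λ: 9 + 15.895/60 = 9.264917
  W → negative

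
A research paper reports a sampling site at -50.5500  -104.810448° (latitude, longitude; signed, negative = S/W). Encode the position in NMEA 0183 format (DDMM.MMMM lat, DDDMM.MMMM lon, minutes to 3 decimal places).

Latitude is negative → S; |value| = 50.550000
Latitude: minutes = (50.550000 − 50) × 60 = 33.00000
Longitude is negative → W; |value| = 104.810448
λ: minutes = (104.810448 − 104) × 60 = 48.62688

5033.000,S / 10448.627,W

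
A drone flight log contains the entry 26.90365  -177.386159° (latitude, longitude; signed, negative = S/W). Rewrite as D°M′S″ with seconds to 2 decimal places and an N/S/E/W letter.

Latitude: whole degrees 26; 54.21900′ → 54′ and 13.1400″
Longitude is negative → W; |value| = 177.386159
Longitude: 0.386159° → 23.16954′; 0.16954 × 60 = 10.1724″

26°54′13.14″ N, 177°23′10.17″ W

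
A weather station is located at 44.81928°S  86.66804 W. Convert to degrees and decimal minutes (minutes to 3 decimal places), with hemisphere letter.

44° 49.157′ S, 86° 40.082′ W

φ: 44° + 0.819280 × 60 = 44° 49.15680′
Lon: minutes = (86.668040 − 86) × 60 = 40.08240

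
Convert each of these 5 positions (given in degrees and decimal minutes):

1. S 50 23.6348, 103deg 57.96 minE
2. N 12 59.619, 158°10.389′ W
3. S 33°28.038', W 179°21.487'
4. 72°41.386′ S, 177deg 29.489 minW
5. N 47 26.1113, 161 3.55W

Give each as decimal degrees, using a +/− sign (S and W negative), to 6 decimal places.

Point 1:
  Lat: 23.6348′ = 0.393913°; total 50.3939133
  hemisphere S, so the sign is −
  Longitude: 103 + 57.96/60 = 103.9660000
  E → positive
Point 2:
  φ: 12 + 59.619/60 = 12.9936500
  N → positive
  λ: 158 + 10.389/60 = 158.1731500
  hemisphere W, so the sign is −
Point 3:
  φ: 33 + 28.038/60 = 33.4673000
  hemisphere S, so the sign is −
  Longitude: 179 + 21.487/60 = 179.3581167
  hemisphere W, so the sign is −
Point 4:
  Lat: 41.386′ = 0.689767°; total 72.6897667
  S → negative
  Longitude: 177 + 29.489/60 = 177.4914833
  W → negative
Point 5:
  Latitude: 26.1113′ = 0.435188°; total 47.4351883
  N → positive
  λ: 3.55′ = 0.059167°; total 161.0591667
  W ⇒ negate

1. -50.393913, 103.966000
2. 12.993650, -158.173150
3. -33.467300, -179.358117
4. -72.689767, -177.491483
5. 47.435188, -161.059167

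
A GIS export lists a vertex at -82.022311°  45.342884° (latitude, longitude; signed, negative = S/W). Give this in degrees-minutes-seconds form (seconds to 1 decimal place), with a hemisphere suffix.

Latitude is negative → S; |value| = 82.022311
Lat: 0.022311 × 60 = 1.33866′ → 1′, remainder × 60 = 20.320″
Lon: 0.342884 × 60 = 20.57304′ → 20′, remainder × 60 = 34.382″

82°01′20.3″ S, 45°20′34.4″ E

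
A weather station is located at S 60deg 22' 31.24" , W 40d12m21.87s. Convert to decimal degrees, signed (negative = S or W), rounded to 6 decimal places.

Lat: 22′ + 31.24″ = 22.52067′; 60 + 22.52067/60 = 60.3753444
hemisphere S, so the sign is −
Longitude: 12′ + 21.87″ = 12.36450′; 40 + 12.36450/60 = 40.2060750
W ⇒ negate

-60.375344, -40.206075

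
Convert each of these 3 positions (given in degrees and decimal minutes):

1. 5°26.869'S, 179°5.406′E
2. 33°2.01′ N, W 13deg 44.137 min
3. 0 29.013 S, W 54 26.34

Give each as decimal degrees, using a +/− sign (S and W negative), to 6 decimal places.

1. -5.447817, 179.090100
2. 33.033500, -13.735617
3. -0.483550, -54.439000

Point 1:
  Lat: 26.869′ = 0.447817°; total 5.4478167
  S ⇒ negate
  Lon: 5.406′ = 0.090100°; total 179.0901000
  E → positive
Point 2:
  φ: 2.01′ = 0.033500°; total 33.0335000
  N → positive
  Longitude: 13 + 44.137/60 = 13.7356167
  hemisphere W, so the sign is −
Point 3:
  Lat: 29.013′ = 0.483550°; total 0.4835500
  hemisphere S, so the sign is −
  Longitude: 26.34′ = 0.439000°; total 54.4390000
  hemisphere W, so the sign is −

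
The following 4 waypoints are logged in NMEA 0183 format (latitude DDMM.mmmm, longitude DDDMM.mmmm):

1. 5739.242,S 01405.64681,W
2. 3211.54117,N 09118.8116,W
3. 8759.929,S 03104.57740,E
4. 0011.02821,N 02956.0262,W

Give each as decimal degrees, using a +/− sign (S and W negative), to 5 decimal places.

1. -57.65403, -14.09411
2. 32.19235, -91.31353
3. -87.99882, 31.07629
4. 0.18380, -29.93377

Point 1:
  φ: degrees = first 2 digits = 57, minutes = 39.242; 57 + 39.242/60 = 57.654033
  S ⇒ negate
  λ: split at 3 digits → 014° and 5.64681′; 14 + 5.64681/60 = 14.094114
  hemisphere W, so the sign is −
Point 2:
  Lat: degrees = first 2 digits = 32, minutes = 11.54117; 32 + 11.54117/60 = 32.192353
  N ⇒ keep positive
  Lon: degrees = first 3 digits = 91, minutes = 18.8116; 91 + 18.8116/60 = 91.313527
  hemisphere W, so the sign is −
Point 3:
  φ: split at 2 digits → 87° and 59.929′; 87 + 59.929/60 = 87.998817
  S → negative
  Longitude: degrees = first 3 digits = 31, minutes = 4.5774; 31 + 4.5774/60 = 31.076290
  E → positive
Point 4:
  φ: split at 2 digits → 00° and 11.02821′; 0 + 11.02821/60 = 0.183804
  N → positive
  Lon: split at 3 digits → 029° and 56.0262′; 29 + 56.0262/60 = 29.933770
  W ⇒ negate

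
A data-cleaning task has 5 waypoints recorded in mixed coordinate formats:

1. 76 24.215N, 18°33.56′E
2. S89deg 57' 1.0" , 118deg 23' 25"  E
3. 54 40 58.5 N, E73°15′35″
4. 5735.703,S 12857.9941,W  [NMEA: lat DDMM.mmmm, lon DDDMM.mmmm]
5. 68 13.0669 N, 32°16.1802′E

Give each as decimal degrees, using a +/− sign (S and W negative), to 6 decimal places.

1. 76.403583, 18.559333
2. -89.950278, 118.390278
3. 54.682917, 73.259722
4. -57.595050, -128.966568
5. 68.217782, 32.269670

Point 1:
  Lat: 24.215′ = 0.403583°; total 76.4035833
  N ⇒ keep positive
  λ: 33.56′ = 0.559333°; total 18.5593333
  E ⇒ keep positive
Point 2:
  φ: 89 + 57/60 + 1/3600 = 89.9502778
  S ⇒ negate
  Lon: 23′ + 25″ = 23.41667′; 118 + 23.41667/60 = 118.3902778
  E ⇒ keep positive
Point 3:
  Latitude: 54 + 40/60 + 58.5/3600 = 54.6829167
  N ⇒ keep positive
  Longitude: 73 + 15/60 + 35/3600 = 73.2597222
  E → positive
Point 4:
  φ: degrees = first 2 digits = 57, minutes = 35.703; 57 + 35.703/60 = 57.5950500
  S → negative
  Lon: degrees = first 3 digits = 128, minutes = 57.9941; 128 + 57.9941/60 = 128.9665683
  W ⇒ negate
Point 5:
  φ: 13.0669′ = 0.217782°; total 68.2177817
  N ⇒ keep positive
  λ: 32 + 16.1802/60 = 32.2696700
  E ⇒ keep positive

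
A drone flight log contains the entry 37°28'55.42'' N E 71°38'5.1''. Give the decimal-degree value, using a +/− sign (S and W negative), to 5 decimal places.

37.48206, 71.63475

Lat: 37 + 28/60 + 55.42/3600 = 37.482061
N ⇒ keep positive
Longitude: 71° + 38/60 + 5.1/3600 = 71 + 0.633333 + 0.001417 = 71.634750
E → positive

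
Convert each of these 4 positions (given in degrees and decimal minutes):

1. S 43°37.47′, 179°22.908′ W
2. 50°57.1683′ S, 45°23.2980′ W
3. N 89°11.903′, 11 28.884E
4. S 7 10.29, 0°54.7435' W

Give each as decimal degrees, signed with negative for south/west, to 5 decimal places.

1. -43.62450, -179.38180
2. -50.95281, -45.38830
3. 89.19838, 11.48140
4. -7.17150, -0.91239

Point 1:
  φ: 37.47′ = 0.624500°; total 43.624500
  S → negative
  Longitude: 179 + 22.908/60 = 179.381800
  W → negative
Point 2:
  Latitude: 50 + 57.1683/60 = 50.952805
  S ⇒ negate
  Lon: 23.298′ = 0.388300°; total 45.388300
  W → negative
Point 3:
  Lat: 11.903′ = 0.198383°; total 89.198383
  N ⇒ keep positive
  Lon: 11 + 28.884/60 = 11.481400
  E ⇒ keep positive
Point 4:
  φ: 7 + 10.29/60 = 7.171500
  S → negative
  Longitude: 54.7435′ = 0.912392°; total 0.912392
  W → negative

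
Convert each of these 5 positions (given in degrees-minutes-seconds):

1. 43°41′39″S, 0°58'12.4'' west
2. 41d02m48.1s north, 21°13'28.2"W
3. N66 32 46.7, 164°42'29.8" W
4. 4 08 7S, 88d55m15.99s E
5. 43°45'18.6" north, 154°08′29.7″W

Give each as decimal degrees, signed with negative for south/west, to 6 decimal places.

1. -43.694167, -0.970111
2. 41.046694, -21.224500
3. 66.546306, -164.708278
4. -4.135278, 88.921108
5. 43.755167, -154.141583

Point 1:
  Latitude: 41′ + 39″ = 41.65000′; 43 + 41.65000/60 = 43.6941667
  hemisphere S, so the sign is −
  Longitude: 0° + 58/60 + 12.4/3600 = 0 + 0.966667 + 0.003444 = 0.9701111
  W → negative
Point 2:
  φ: 2′ + 48.1″ = 2.80167′; 41 + 2.80167/60 = 41.0466944
  N ⇒ keep positive
  Lon: 21° + 13/60 + 28.2/3600 = 21 + 0.216667 + 0.007833 = 21.2245000
  hemisphere W, so the sign is −
Point 3:
  Lat: 32′ + 46.7″ = 32.77833′; 66 + 32.77833/60 = 66.5463056
  N → positive
  Longitude: 164° + 42/60 + 29.8/3600 = 164 + 0.700000 + 0.008278 = 164.7082778
  W ⇒ negate
Point 4:
  Lat: 4° + 8/60 + 7/3600 = 4 + 0.133333 + 0.001944 = 4.1352778
  S ⇒ negate
  λ: 88° + 55/60 + 15.99/3600 = 88 + 0.916667 + 0.004442 = 88.9211083
  E ⇒ keep positive
Point 5:
  φ: 43 + 45/60 + 18.6/3600 = 43.7551667
  N ⇒ keep positive
  Lon: 154° + 8/60 + 29.7/3600 = 154 + 0.133333 + 0.008250 = 154.1415833
  hemisphere W, so the sign is −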